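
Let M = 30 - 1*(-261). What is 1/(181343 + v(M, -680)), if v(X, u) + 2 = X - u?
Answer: 1/182312 ≈ 5.4851e-6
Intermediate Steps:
M = 291 (M = 30 + 261 = 291)
v(X, u) = -2 + X - u (v(X, u) = -2 + (X - u) = -2 + X - u)
1/(181343 + v(M, -680)) = 1/(181343 + (-2 + 291 - 1*(-680))) = 1/(181343 + (-2 + 291 + 680)) = 1/(181343 + 969) = 1/182312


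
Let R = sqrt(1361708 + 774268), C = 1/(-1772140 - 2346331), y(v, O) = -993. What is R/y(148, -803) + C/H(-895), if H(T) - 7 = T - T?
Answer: -1/28829297 - 2*sqrt(533994)/993 ≈ -1.4718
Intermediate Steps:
H(T) = 7 (H(T) = 7 + (T - T) = 7 + 0 = 7)
C = -1/4118471 (C = 1/(-4118471) = -1/4118471 ≈ -2.4281e-7)
R = 2*sqrt(533994) (R = sqrt(2135976) = 2*sqrt(533994) ≈ 1461.5)
R/y(148, -803) + C/H(-895) = (2*sqrt(533994))/(-993) - 1/4118471/7 = (2*sqrt(533994))*(-1/993) - 1/4118471*1/7 = -2*sqrt(533994)/993 - 1/28829297 = -1/28829297 - 2*sqrt(533994)/993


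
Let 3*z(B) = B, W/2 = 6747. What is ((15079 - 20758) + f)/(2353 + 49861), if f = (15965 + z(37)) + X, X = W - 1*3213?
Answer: 30869/78321 ≈ 0.39413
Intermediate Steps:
W = 13494 (W = 2*6747 = 13494)
z(B) = B/3
X = 10281 (X = 13494 - 1*3213 = 13494 - 3213 = 10281)
f = 78775/3 (f = (15965 + (⅓)*37) + 10281 = (15965 + 37/3) + 10281 = 47932/3 + 10281 = 78775/3 ≈ 26258.)
((15079 - 20758) + f)/(2353 + 49861) = ((15079 - 20758) + 78775/3)/(2353 + 49861) = (-5679 + 78775/3)/52214 = (61738/3)*(1/52214) = 30869/78321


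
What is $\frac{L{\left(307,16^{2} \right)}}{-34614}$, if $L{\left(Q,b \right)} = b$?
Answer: $- \frac{128}{17307} \approx -0.0073958$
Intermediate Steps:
$\frac{L{\left(307,16^{2} \right)}}{-34614} = \frac{16^{2}}{-34614} = 256 \left(- \frac{1}{34614}\right) = - \frac{128}{17307}$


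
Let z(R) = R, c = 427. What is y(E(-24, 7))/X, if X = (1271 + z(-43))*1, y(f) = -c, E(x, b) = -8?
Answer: -427/1228 ≈ -0.34772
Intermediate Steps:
y(f) = -427 (y(f) = -1*427 = -427)
X = 1228 (X = (1271 - 43)*1 = 1228*1 = 1228)
y(E(-24, 7))/X = -427/1228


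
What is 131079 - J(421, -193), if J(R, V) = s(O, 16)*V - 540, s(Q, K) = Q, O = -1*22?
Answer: 127373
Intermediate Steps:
O = -22
J(R, V) = -540 - 22*V (J(R, V) = -22*V - 540 = -540 - 22*V)
131079 - J(421, -193) = 131079 - (-540 - 22*(-193)) = 131079 - (-540 + 4246) = 131079 - 1*3706 = 131079 - 3706 = 127373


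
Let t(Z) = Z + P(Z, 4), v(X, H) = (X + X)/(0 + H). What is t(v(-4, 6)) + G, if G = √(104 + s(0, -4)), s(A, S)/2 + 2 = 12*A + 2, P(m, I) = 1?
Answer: -⅓ + 2*√26 ≈ 9.8647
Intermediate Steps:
s(A, S) = 24*A (s(A, S) = -4 + 2*(12*A + 2) = -4 + 2*(2 + 12*A) = -4 + (4 + 24*A) = 24*A)
v(X, H) = 2*X/H (v(X, H) = (2*X)/H = 2*X/H)
t(Z) = 1 + Z (t(Z) = Z + 1 = 1 + Z)
G = 2*√26 (G = √(104 + 24*0) = √(104 + 0) = √104 = 2*√26 ≈ 10.198)
t(v(-4, 6)) + G = (1 + 2*(-4)/6) + 2*√26 = (1 + 2*(-4)*(⅙)) + 2*√26 = (1 - 4/3) + 2*√26 = -⅓ + 2*√26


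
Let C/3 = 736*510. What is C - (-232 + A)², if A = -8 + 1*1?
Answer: 1068959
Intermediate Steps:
C = 1126080 (C = 3*(736*510) = 3*375360 = 1126080)
A = -7 (A = -8 + 1 = -7)
C - (-232 + A)² = 1126080 - (-232 - 7)² = 1126080 - 1*(-239)² = 1126080 - 1*57121 = 1126080 - 57121 = 1068959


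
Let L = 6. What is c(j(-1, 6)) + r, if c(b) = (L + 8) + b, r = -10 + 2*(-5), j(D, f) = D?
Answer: -7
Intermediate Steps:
r = -20 (r = -10 - 10 = -20)
c(b) = 14 + b (c(b) = (6 + 8) + b = 14 + b)
c(j(-1, 6)) + r = (14 - 1) - 20 = 13 - 20 = -7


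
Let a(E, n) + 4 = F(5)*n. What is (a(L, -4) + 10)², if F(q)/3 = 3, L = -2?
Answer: 900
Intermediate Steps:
F(q) = 9 (F(q) = 3*3 = 9)
a(E, n) = -4 + 9*n
(a(L, -4) + 10)² = ((-4 + 9*(-4)) + 10)² = ((-4 - 36) + 10)² = (-40 + 10)² = (-30)² = 900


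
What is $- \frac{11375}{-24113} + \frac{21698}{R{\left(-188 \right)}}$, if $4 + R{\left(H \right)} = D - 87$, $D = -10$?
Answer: $- \frac{522054999}{2435413} \approx -214.36$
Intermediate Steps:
$R{\left(H \right)} = -101$ ($R{\left(H \right)} = -4 - 97 = -101$)
$- \frac{11375}{-24113} + \frac{21698}{R{\left(-188 \right)}} = - \frac{11375}{-24113} + \frac{21698}{-101} = \left(-11375\right) \left(- \frac{1}{24113}\right) + 21698 \left(- \frac{1}{101}\right) = \frac{11375}{24113} - \frac{21698}{101} = - \frac{522054999}{2435413}$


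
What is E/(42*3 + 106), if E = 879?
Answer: 879/232 ≈ 3.7888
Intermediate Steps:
E/(42*3 + 106) = 879/(42*3 + 106) = 879/(126 + 106) = 879/232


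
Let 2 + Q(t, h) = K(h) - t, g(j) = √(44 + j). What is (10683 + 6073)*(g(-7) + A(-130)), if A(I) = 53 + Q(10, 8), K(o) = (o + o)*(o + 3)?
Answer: 3636052 + 16756*√37 ≈ 3.7380e+6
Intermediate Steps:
K(o) = 2*o*(3 + o) (K(o) = (2*o)*(3 + o) = 2*o*(3 + o))
Q(t, h) = -2 - t + 2*h*(3 + h) (Q(t, h) = -2 + (2*h*(3 + h) - t) = -2 + (-t + 2*h*(3 + h)) = -2 - t + 2*h*(3 + h))
A(I) = 217 (A(I) = 53 + (-2 - 1*10 + 2*8*(3 + 8)) = 53 + (-2 - 10 + 2*8*11) = 53 + (-2 - 10 + 176) = 53 + 164 = 217)
(10683 + 6073)*(g(-7) + A(-130)) = (10683 + 6073)*(√(44 - 7) + 217) = 16756*(√37 + 217) = 16756*(217 + √37) = 3636052 + 16756*√37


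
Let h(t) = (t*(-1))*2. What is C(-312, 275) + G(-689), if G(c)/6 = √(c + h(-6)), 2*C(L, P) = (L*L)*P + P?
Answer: 26769875/2 + 6*I*√677 ≈ 1.3385e+7 + 156.12*I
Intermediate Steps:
C(L, P) = P/2 + P*L²/2 (C(L, P) = ((L*L)*P + P)/2 = (L²*P + P)/2 = (P*L² + P)/2 = (P + P*L²)/2 = P/2 + P*L²/2)
h(t) = -2*t (h(t) = -t*2 = -2*t)
G(c) = 6*√(12 + c) (G(c) = 6*√(c - 2*(-6)) = 6*√(c + 12) = 6*√(12 + c))
C(-312, 275) + G(-689) = (½)*275*(1 + (-312)²) + 6*√(12 - 689) = (½)*275*(1 + 97344) + 6*√(-677) = (½)*275*97345 + 6*(I*√677) = 26769875/2 + 6*I*√677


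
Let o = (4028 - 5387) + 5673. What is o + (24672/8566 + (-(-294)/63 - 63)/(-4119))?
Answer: 228471769211/52925031 ≈ 4316.9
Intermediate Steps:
o = 4314 (o = -1359 + 5673 = 4314)
o + (24672/8566 + (-(-294)/63 - 63)/(-4119)) = 4314 + (24672/8566 + (-(-294)/63 - 63)/(-4119)) = 4314 + (24672*(1/8566) + (-(-294)/63 - 63)*(-1/4119)) = 4314 + (12336/4283 + (-7*(-2/3) - 63)*(-1/4119)) = 4314 + (12336/4283 + (14/3 - 63)*(-1/4119)) = 4314 + (12336/4283 - 175/3*(-1/4119)) = 4314 + (12336/4283 + 175/12357) = 4314 + 153185477/52925031 = 228471769211/52925031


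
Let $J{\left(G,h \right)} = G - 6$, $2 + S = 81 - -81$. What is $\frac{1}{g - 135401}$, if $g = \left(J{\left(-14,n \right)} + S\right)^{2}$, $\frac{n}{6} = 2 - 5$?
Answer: $- \frac{1}{115801} \approx -8.6355 \cdot 10^{-6}$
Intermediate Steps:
$n = -18$ ($n = 6 \left(2 - 5\right) = 6 \left(-3\right) = -18$)
$S = 160$ ($S = -2 + \left(81 - -81\right) = -2 + \left(81 + 81\right) = -2 + 162 = 160$)
$J{\left(G,h \right)} = -6 + G$
$g = 19600$ ($g = \left(\left(-6 - 14\right) + 160\right)^{2} = \left(-20 + 160\right)^{2} = 140^{2} = 19600$)
$\frac{1}{g - 135401} = \frac{1}{19600 - 135401} = \frac{1}{-115801} = - \frac{1}{115801}$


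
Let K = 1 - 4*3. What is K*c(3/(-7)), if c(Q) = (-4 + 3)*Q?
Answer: -33/7 ≈ -4.7143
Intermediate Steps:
c(Q) = -Q
K = -11 (K = 1 - 12 = -11)
K*c(3/(-7)) = -(-11)*3/(-7) = -(-11)*3*(-⅐) = -(-11)*(-3)/7 = -11*3/7 = -33/7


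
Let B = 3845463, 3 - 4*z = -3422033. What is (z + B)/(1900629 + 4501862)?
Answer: 4700972/6402491 ≈ 0.73424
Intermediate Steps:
z = 855509 (z = ¾ - ¼*(-3422033) = ¾ + 3422033/4 = 855509)
(z + B)/(1900629 + 4501862) = (855509 + 3845463)/(1900629 + 4501862) = 4700972/6402491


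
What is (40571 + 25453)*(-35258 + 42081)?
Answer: 450481752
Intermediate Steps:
(40571 + 25453)*(-35258 + 42081) = 66024*6823 = 450481752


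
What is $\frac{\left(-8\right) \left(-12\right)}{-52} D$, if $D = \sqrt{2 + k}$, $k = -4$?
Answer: $- \frac{24 i \sqrt{2}}{13} \approx - 2.6109 i$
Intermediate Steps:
$D = i \sqrt{2}$ ($D = \sqrt{2 - 4} = \sqrt{-2} = i \sqrt{2} \approx 1.4142 i$)
$\frac{\left(-8\right) \left(-12\right)}{-52} D = \frac{\left(-8\right) \left(-12\right)}{-52} i \sqrt{2} = 96 \left(- \frac{1}{52}\right) i \sqrt{2} = - \frac{24 i \sqrt{2}}{13}$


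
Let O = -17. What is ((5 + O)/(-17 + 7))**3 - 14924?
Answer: -1865284/125 ≈ -14922.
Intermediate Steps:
((5 + O)/(-17 + 7))**3 - 14924 = ((5 - 17)/(-17 + 7))**3 - 14924 = (-12/(-10))**3 - 14924 = (-12*(-1/10))**3 - 14924 = (6/5)**3 - 14924 = 216/125 - 14924 = -1865284/125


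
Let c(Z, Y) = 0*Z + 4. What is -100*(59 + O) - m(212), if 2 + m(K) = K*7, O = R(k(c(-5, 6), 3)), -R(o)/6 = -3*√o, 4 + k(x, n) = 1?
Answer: -7382 - 1800*I*√3 ≈ -7382.0 - 3117.7*I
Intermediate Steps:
c(Z, Y) = 4 (c(Z, Y) = 0 + 4 = 4)
k(x, n) = -3 (k(x, n) = -4 + 1 = -3)
R(o) = 18*√o (R(o) = -(-18)*√o = 18*√o)
O = 18*I*√3 (O = 18*√(-3) = 18*(I*√3) = 18*I*√3 ≈ 31.177*I)
m(K) = -2 + 7*K (m(K) = -2 + K*7 = -2 + 7*K)
-100*(59 + O) - m(212) = -100*(59 + 18*I*√3) - (-2 + 7*212) = (-5900 - 1800*I*√3) - (-2 + 1484) = (-5900 - 1800*I*√3) - 1*1482 = (-5900 - 1800*I*√3) - 1482 = -7382 - 1800*I*√3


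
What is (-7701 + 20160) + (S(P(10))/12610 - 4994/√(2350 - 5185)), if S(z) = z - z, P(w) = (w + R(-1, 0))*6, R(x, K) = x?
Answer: 12459 + 4994*I*√35/315 ≈ 12459.0 + 93.793*I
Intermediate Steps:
P(w) = -6 + 6*w (P(w) = (w - 1)*6 = (-1 + w)*6 = -6 + 6*w)
S(z) = 0
(-7701 + 20160) + (S(P(10))/12610 - 4994/√(2350 - 5185)) = (-7701 + 20160) + (0/12610 - 4994/√(2350 - 5185)) = 12459 + (0*(1/12610) - 4994*(-I*√35/315)) = 12459 + (0 - 4994*(-I*√35/315)) = 12459 + (0 - (-4994)*I*√35/315) = 12459 + (0 + 4994*I*√35/315) = 12459 + 4994*I*√35/315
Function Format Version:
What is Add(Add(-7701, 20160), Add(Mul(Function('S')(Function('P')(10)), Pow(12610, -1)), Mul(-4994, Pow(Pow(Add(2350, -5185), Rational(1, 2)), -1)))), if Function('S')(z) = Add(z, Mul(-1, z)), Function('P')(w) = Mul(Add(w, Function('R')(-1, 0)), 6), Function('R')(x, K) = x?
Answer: Add(12459, Mul(Rational(4994, 315), I, Pow(35, Rational(1, 2)))) ≈ Add(12459., Mul(93.793, I))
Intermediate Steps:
Function('P')(w) = Add(-6, Mul(6, w)) (Function('P')(w) = Mul(Add(w, -1), 6) = Mul(Add(-1, w), 6) = Add(-6, Mul(6, w)))
Function('S')(z) = 0
Add(Add(-7701, 20160), Add(Mul(Function('S')(Function('P')(10)), Pow(12610, -1)), Mul(-4994, Pow(Pow(Add(2350, -5185), Rational(1, 2)), -1)))) = Add(Add(-7701, 20160), Add(Mul(0, Pow(12610, -1)), Mul(-4994, Pow(Pow(Add(2350, -5185), Rational(1, 2)), -1)))) = Add(12459, Add(Mul(0, Rational(1, 12610)), Mul(-4994, Pow(Pow(-2835, Rational(1, 2)), -1)))) = Add(12459, Add(0, Mul(-4994, Pow(Mul(9, I, Pow(35, Rational(1, 2))), -1)))) = Add(12459, Add(0, Mul(-4994, Mul(Rational(-1, 315), I, Pow(35, Rational(1, 2)))))) = Add(12459, Add(0, Mul(Rational(4994, 315), I, Pow(35, Rational(1, 2))))) = Add(12459, Mul(Rational(4994, 315), I, Pow(35, Rational(1, 2))))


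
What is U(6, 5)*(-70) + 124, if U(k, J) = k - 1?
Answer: -226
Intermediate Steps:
U(k, J) = -1 + k
U(6, 5)*(-70) + 124 = (-1 + 6)*(-70) + 124 = 5*(-70) + 124 = -350 + 124 = -226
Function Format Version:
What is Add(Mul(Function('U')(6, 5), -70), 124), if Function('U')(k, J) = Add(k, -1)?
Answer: -226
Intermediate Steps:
Function('U')(k, J) = Add(-1, k)
Add(Mul(Function('U')(6, 5), -70), 124) = Add(Mul(Add(-1, 6), -70), 124) = Add(Mul(5, -70), 124) = Add(-350, 124) = -226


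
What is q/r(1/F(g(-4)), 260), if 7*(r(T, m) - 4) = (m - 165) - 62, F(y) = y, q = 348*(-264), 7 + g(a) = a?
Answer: -643104/61 ≈ -10543.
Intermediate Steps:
g(a) = -7 + a
q = -91872
r(T, m) = -199/7 + m/7 (r(T, m) = 4 + ((m - 165) - 62)/7 = 4 + ((-165 + m) - 62)/7 = 4 + (-227 + m)/7 = 4 + (-227/7 + m/7) = -199/7 + m/7)
q/r(1/F(g(-4)), 260) = -91872/(-199/7 + (⅐)*260) = -91872/(-199/7 + 260/7) = -91872/61/7 = -91872*7/61 = -643104/61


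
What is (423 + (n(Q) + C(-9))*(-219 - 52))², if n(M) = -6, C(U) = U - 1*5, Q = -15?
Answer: 34140649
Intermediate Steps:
C(U) = -5 + U (C(U) = U - 5 = -5 + U)
(423 + (n(Q) + C(-9))*(-219 - 52))² = (423 + (-6 + (-5 - 9))*(-219 - 52))² = (423 + (-6 - 14)*(-271))² = (423 - 20*(-271))² = (423 + 5420)² = 5843² = 34140649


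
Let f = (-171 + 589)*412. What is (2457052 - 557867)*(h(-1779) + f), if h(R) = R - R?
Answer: 327070043960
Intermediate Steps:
h(R) = 0
f = 172216 (f = 418*412 = 172216)
(2457052 - 557867)*(h(-1779) + f) = (2457052 - 557867)*(0 + 172216) = 1899185*172216 = 327070043960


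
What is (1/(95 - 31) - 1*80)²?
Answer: 26204161/4096 ≈ 6397.5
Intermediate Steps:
(1/(95 - 31) - 1*80)² = (1/64 - 80)² = (-5119/64)² = 26204161/4096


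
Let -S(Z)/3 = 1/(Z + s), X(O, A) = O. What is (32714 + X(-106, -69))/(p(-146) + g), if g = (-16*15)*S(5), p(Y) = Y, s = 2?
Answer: -114128/151 ≈ -755.81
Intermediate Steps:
S(Z) = -3/(2 + Z) (S(Z) = -3/(Z + 2) = -3/(2 + Z))
g = 720/7 (g = (-16*15)*(-3/(2 + 5)) = -(-720)/7 = -240*(-3/7) = 720/7 ≈ 102.86)
(32714 + X(-106, -69))/(p(-146) + g) = (32714 - 106)/(-146 + 720/7) = 32608/(-302/7) = 32608*(-7/302) = -114128/151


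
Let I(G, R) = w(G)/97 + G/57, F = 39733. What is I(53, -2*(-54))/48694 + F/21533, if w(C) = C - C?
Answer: 110282387263/59766090414 ≈ 1.8452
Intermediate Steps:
w(C) = 0
I(G, R) = G/57 (I(G, R) = 0/97 + G/57 = 0*(1/97) + G*(1/57) = 0 + G/57 = G/57)
I(53, -2*(-54))/48694 + F/21533 = ((1/57)*53)/48694 + 39733/21533 = (53/57)*(1/48694) + 39733*(1/21533) = 53/2775558 + 39733/21533 = 110282387263/59766090414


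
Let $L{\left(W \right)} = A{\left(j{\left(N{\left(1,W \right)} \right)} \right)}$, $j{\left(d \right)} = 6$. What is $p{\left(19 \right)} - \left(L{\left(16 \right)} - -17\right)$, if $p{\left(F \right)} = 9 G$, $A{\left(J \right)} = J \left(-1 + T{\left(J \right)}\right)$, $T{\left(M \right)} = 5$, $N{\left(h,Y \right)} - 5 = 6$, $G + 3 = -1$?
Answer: $-77$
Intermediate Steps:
$G = -4$ ($G = -3 - 1 = -4$)
$N{\left(h,Y \right)} = 11$ ($N{\left(h,Y \right)} = 5 + 6 = 11$)
$A{\left(J \right)} = 4 J$ ($A{\left(J \right)} = J \left(-1 + 5\right) = J 4 = 4 J$)
$L{\left(W \right)} = 24$ ($L{\left(W \right)} = 4 \cdot 6 = 24$)
$p{\left(F \right)} = -36$ ($p{\left(F \right)} = 9 \left(-4\right) = -36$)
$p{\left(19 \right)} - \left(L{\left(16 \right)} - -17\right) = -36 - \left(24 - -17\right) = -36 - \left(24 + 17\right) = -36 - 41 = -77$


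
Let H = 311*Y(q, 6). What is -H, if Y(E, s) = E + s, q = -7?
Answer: 311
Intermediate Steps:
H = -311 (H = 311*(-7 + 6) = 311*(-1) = -311)
-H = -1*(-311) = 311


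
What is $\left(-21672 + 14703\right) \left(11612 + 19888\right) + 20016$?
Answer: $-219503484$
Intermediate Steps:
$\left(-21672 + 14703\right) \left(11612 + 19888\right) + 20016 = \left(-6969\right) 31500 + 20016 = -219523500 + 20016 = -219503484$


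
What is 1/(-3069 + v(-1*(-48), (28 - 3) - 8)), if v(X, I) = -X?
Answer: -1/3117 ≈ -0.00032082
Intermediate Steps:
1/(-3069 + v(-1*(-48), (28 - 3) - 8)) = 1/(-3069 - (-1)*(-48)) = 1/(-3069 - 1*48) = 1/(-3069 - 48) = 1/(-3117) = -1/3117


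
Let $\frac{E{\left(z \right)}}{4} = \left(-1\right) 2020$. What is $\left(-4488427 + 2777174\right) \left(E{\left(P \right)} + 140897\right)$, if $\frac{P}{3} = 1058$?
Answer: $-227283489701$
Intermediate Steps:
$P = 3174$ ($P = 3 \cdot 1058 = 3174$)
$E{\left(z \right)} = -8080$ ($E{\left(z \right)} = 4 \left(\left(-1\right) 2020\right) = 4 \left(-2020\right) = -8080$)
$\left(-4488427 + 2777174\right) \left(E{\left(P \right)} + 140897\right) = \left(-4488427 + 2777174\right) \left(-8080 + 140897\right) = \left(-1711253\right) 132817 = -227283489701$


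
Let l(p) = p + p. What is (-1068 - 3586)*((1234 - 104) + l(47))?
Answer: -5696496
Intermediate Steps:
l(p) = 2*p
(-1068 - 3586)*((1234 - 104) + l(47)) = (-1068 - 3586)*((1234 - 104) + 2*47) = -4654*(1130 + 94) = -4654*1224 = -5696496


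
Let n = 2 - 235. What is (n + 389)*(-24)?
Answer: -3744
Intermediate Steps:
n = -233
(n + 389)*(-24) = (-233 + 389)*(-24) = 156*(-24) = -3744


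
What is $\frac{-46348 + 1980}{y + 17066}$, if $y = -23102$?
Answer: $\frac{11092}{1509} \approx 7.3506$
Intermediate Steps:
$\frac{-46348 + 1980}{y + 17066} = \frac{-46348 + 1980}{-23102 + 17066} = - \frac{44368}{-6036} = \left(-44368\right) \left(- \frac{1}{6036}\right) = \frac{11092}{1509}$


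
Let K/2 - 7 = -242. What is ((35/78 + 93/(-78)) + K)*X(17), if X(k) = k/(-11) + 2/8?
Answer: 31711/52 ≈ 609.83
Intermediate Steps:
K = -470 (K = 14 + 2*(-242) = 14 - 484 = -470)
X(k) = ¼ - k/11 (X(k) = k*(-1/11) + 2*(⅛) = -k/11 + ¼ = ¼ - k/11)
((35/78 + 93/(-78)) + K)*X(17) = ((35/78 + 93/(-78)) - 470)*(¼ - 1/11*17) = ((35*(1/78) + 93*(-1/78)) - 470)*(¼ - 17/11) = ((35/78 - 31/26) - 470)*(-57/44) = (-29/39 - 470)*(-57/44) = -18359/39*(-57/44) = 31711/52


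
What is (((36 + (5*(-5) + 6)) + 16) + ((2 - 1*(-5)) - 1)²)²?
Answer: 4761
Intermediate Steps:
(((36 + (5*(-5) + 6)) + 16) + ((2 - 1*(-5)) - 1)²)² = (((36 + (-25 + 6)) + 16) + ((2 + 5) - 1)²)² = (((36 - 19) + 16) + (7 - 1)²)² = ((17 + 16) + 6²)² = (33 + 36)² = 69² = 4761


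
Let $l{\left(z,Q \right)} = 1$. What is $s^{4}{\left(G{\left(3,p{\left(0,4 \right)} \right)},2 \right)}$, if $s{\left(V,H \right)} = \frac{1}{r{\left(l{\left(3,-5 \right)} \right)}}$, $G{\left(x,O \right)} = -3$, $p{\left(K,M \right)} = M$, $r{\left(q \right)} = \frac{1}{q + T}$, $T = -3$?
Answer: $16$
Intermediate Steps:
$r{\left(q \right)} = \frac{1}{-3 + q}$ ($r{\left(q \right)} = \frac{1}{q - 3} = \frac{1}{-3 + q}$)
$s{\left(V,H \right)} = -2$ ($s{\left(V,H \right)} = \frac{1}{\frac{1}{-3 + 1}} = \frac{1}{\frac{1}{-2}} = \frac{1}{- \frac{1}{2}} = -2$)
$s^{4}{\left(G{\left(3,p{\left(0,4 \right)} \right)},2 \right)} = \left(-2\right)^{4} = 16$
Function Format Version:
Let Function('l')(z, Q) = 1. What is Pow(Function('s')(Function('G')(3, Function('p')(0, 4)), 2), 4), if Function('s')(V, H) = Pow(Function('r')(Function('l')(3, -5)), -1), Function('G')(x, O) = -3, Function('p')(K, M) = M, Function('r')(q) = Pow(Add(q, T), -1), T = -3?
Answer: 16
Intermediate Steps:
Function('r')(q) = Pow(Add(-3, q), -1) (Function('r')(q) = Pow(Add(q, -3), -1) = Pow(Add(-3, q), -1))
Function('s')(V, H) = -2 (Function('s')(V, H) = Pow(Pow(Add(-3, 1), -1), -1) = Pow(Pow(-2, -1), -1) = Pow(Rational(-1, 2), -1) = -2)
Pow(Function('s')(Function('G')(3, Function('p')(0, 4)), 2), 4) = Pow(-2, 4) = 16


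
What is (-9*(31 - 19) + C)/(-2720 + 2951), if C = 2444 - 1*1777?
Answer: 559/231 ≈ 2.4199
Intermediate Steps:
C = 667 (C = 2444 - 1777 = 667)
(-9*(31 - 19) + C)/(-2720 + 2951) = (-9*(31 - 19) + 667)/(-2720 + 2951) = (-9*12 + 667)/231 = (-108 + 667)*(1/231) = 559*(1/231) = 559/231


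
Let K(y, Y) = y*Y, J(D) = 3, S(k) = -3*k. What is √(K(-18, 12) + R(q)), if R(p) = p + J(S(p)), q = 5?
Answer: 4*I*√13 ≈ 14.422*I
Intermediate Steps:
K(y, Y) = Y*y
R(p) = 3 + p (R(p) = p + 3 = 3 + p)
√(K(-18, 12) + R(q)) = √(12*(-18) + (3 + 5)) = √(-216 + 8) = √(-208) = 4*I*√13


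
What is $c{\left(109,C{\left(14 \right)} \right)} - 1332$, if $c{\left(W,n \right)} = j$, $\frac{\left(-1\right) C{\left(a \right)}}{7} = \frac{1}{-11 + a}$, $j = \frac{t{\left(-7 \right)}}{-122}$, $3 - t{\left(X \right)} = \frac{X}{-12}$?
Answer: $- \frac{1950077}{1464} \approx -1332.0$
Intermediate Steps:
$t{\left(X \right)} = 3 + \frac{X}{12}$ ($t{\left(X \right)} = 3 - \frac{X}{-12} = 3 - X \left(- \frac{1}{12}\right) = 3 - - \frac{X}{12} = 3 + \frac{X}{12}$)
$j = - \frac{29}{1464}$ ($j = \frac{3 + \frac{1}{12} \left(-7\right)}{-122} = \left(3 - \frac{7}{12}\right) \left(- \frac{1}{122}\right) = \frac{29}{12} \left(- \frac{1}{122}\right) = - \frac{29}{1464} \approx -0.019809$)
$C{\left(a \right)} = - \frac{7}{-11 + a}$
$c{\left(W,n \right)} = - \frac{29}{1464}$
$c{\left(109,C{\left(14 \right)} \right)} - 1332 = - \frac{29}{1464} - 1332 = - \frac{1950077}{1464}$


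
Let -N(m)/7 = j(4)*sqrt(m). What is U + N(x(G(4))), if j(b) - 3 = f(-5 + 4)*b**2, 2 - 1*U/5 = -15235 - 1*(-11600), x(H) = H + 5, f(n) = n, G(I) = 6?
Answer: 18185 + 91*sqrt(11) ≈ 18487.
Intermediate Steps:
x(H) = 5 + H
U = 18185 (U = 10 - 5*(-15235 - 1*(-11600)) = 10 - 5*(-15235 + 11600) = 10 - 5*(-3635) = 10 + 18175 = 18185)
j(b) = 3 - b**2 (j(b) = 3 + (-5 + 4)*b**2 = 3 - b**2)
N(m) = 91*sqrt(m) (N(m) = -7*(3 - 1*4**2)*sqrt(m) = -7*(3 - 1*16)*sqrt(m) = -7*(3 - 16)*sqrt(m) = -(-91)*sqrt(m) = 91*sqrt(m))
U + N(x(G(4))) = 18185 + 91*sqrt(5 + 6) = 18185 + 91*sqrt(11)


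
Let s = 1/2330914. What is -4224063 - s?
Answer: -9845927583583/2330914 ≈ -4.2241e+6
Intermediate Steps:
s = 1/2330914 ≈ 4.2902e-7
-4224063 - s = -4224063 - 1*1/2330914 = -4224063 - 1/2330914 = -9845927583583/2330914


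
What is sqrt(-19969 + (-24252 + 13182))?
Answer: I*sqrt(31039) ≈ 176.18*I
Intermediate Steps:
sqrt(-19969 + (-24252 + 13182)) = sqrt(-19969 - 11070) = sqrt(-31039) = I*sqrt(31039)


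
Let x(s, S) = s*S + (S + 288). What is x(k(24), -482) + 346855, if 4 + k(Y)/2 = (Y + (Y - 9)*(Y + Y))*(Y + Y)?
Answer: -34075851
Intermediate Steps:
k(Y) = -8 + 4*Y*(Y + 2*Y*(-9 + Y)) (k(Y) = -8 + 2*((Y + (Y - 9)*(Y + Y))*(Y + Y)) = -8 + 2*((Y + (-9 + Y)*(2*Y))*(2*Y)) = -8 + 2*((Y + 2*Y*(-9 + Y))*(2*Y)) = -8 + 2*(2*Y*(Y + 2*Y*(-9 + Y))) = -8 + 4*Y*(Y + 2*Y*(-9 + Y)))
x(s, S) = 288 + S + S*s (x(s, S) = S*s + (288 + S) = 288 + S + S*s)
x(k(24), -482) + 346855 = (288 - 482 - 482*(-8 - 68*24² + 8*24³)) + 346855 = (288 - 482 - 482*(-8 - 68*576 + 8*13824)) + 346855 = (288 - 482 - 482*(-8 - 39168 + 110592)) + 346855 = (288 - 482 - 482*71416) + 346855 = (288 - 482 - 34422512) + 346855 = -34422706 + 346855 = -34075851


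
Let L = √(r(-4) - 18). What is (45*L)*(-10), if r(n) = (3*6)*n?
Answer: -1350*I*√10 ≈ -4269.1*I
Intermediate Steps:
r(n) = 18*n
L = 3*I*√10 (L = √(18*(-4) - 18) = √(-72 - 18) = √(-90) = 3*I*√10 ≈ 9.4868*I)
(45*L)*(-10) = (45*(3*I*√10))*(-10) = (135*I*√10)*(-10) = -1350*I*√10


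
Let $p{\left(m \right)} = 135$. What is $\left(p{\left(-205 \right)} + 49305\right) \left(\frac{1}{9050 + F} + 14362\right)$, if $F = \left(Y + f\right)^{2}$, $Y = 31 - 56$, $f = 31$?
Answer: $\frac{3225790247760}{4543} \approx 7.1006 \cdot 10^{8}$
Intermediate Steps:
$Y = -25$ ($Y = 31 - 56 = -25$)
$F = 36$ ($F = \left(-25 + 31\right)^{2} = 6^{2} = 36$)
$\left(p{\left(-205 \right)} + 49305\right) \left(\frac{1}{9050 + F} + 14362\right) = \left(135 + 49305\right) \left(\frac{1}{9050 + 36} + 14362\right) = 49440 \left(\frac{1}{9086} + 14362\right) = 49440 \cdot \frac{130493133}{9086} = \frac{3225790247760}{4543}$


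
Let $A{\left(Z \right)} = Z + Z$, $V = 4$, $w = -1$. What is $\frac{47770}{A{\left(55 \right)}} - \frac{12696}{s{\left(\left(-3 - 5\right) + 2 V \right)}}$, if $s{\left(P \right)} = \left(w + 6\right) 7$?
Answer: $\frac{27539}{385} \approx 71.53$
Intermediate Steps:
$A{\left(Z \right)} = 2 Z$
$s{\left(P \right)} = 35$ ($s{\left(P \right)} = \left(-1 + 6\right) 7 = 5 \cdot 7 = 35$)
$\frac{47770}{A{\left(55 \right)}} - \frac{12696}{s{\left(\left(-3 - 5\right) + 2 V \right)}} = \frac{47770}{2 \cdot 55} - \frac{12696}{35} = \frac{47770}{110} - \frac{12696}{35} = 47770 \cdot \frac{1}{110} - \frac{12696}{35} = \frac{4777}{11} - \frac{12696}{35} = \frac{27539}{385}$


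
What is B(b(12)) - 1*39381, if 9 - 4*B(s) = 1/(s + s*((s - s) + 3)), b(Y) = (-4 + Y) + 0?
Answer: -5040481/128 ≈ -39379.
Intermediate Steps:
b(Y) = -4 + Y
B(s) = 9/4 - 1/(16*s) (B(s) = 9/4 - 1/(4*(s + s*((s - s) + 3))) = 9/4 - 1/(4*(s + s*(0 + 3))) = 9/4 - 1/(4*(s + s*3)) = 9/4 - 1/(4*(s + 3*s)) = 9/4 - 1/(4*s)/4 = 9/4 - 1/(16*s))
B(b(12)) - 1*39381 = (-1 + 36*(-4 + 12))/(16*(-4 + 12)) - 1*39381 = (1/16)*(-1 + 36*8)/8 - 39381 = (1/16)*(1/8)*(-1 + 288) - 39381 = (1/16)*(1/8)*287 - 39381 = 287/128 - 39381 = -5040481/128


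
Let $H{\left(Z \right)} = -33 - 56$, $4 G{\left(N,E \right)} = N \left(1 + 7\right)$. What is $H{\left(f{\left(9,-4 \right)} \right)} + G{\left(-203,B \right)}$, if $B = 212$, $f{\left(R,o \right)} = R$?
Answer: $-495$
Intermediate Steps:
$G{\left(N,E \right)} = 2 N$ ($G{\left(N,E \right)} = \frac{N \left(1 + 7\right)}{4} = \frac{N 8}{4} = \frac{8 N}{4} = 2 N$)
$H{\left(Z \right)} = -89$
$H{\left(f{\left(9,-4 \right)} \right)} + G{\left(-203,B \right)} = -89 + 2 \left(-203\right) = -89 - 406 = -495$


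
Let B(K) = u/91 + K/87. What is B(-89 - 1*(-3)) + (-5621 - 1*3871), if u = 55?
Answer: -75151205/7917 ≈ -9492.4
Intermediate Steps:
B(K) = 55/91 + K/87
B(-89 - 1*(-3)) + (-5621 - 1*3871) = (55/91 + (-89 - 1*(-3))/87) + (-5621 - 1*3871) = (55/91 + (-89 + 3)/87) + (-5621 - 3871) = (55/91 + (1/87)*(-86)) - 9492 = (55/91 - 86/87) - 9492 = -3041/7917 - 9492 = -75151205/7917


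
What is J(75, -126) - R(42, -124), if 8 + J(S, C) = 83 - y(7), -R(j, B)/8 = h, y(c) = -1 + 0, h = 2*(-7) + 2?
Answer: -20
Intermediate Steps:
h = -12 (h = -14 + 2 = -12)
y(c) = -1
R(j, B) = 96 (R(j, B) = -8*(-12) = 96)
J(S, C) = 76 (J(S, C) = -8 + (83 - 1*(-1)) = -8 + (83 + 1) = -8 + 84 = 76)
J(75, -126) - R(42, -124) = 76 - 1*96 = 76 - 96 = -20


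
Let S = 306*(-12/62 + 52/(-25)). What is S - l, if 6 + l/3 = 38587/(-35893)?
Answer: -18762078471/27817075 ≈ -674.48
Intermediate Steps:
S = -539172/775 (S = 306*(-12*1/62 + 52*(-1/25)) = 306*(-6/31 - 52/25) = 306*(-1762/775) = -539172/775 ≈ -695.71)
l = -761835/35893 (l = -18 + 3*(38587/(-35893)) = -18 + 3*(38587*(-1/35893)) = -18 + 3*(-38587/35893) = -18 - 115761/35893 = -761835/35893 ≈ -21.225)
S - l = -539172/775 - 1*(-761835/35893) = -539172/775 + 761835/35893 = -18762078471/27817075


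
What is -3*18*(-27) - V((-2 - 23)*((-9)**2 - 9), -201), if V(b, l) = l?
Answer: 1659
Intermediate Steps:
-3*18*(-27) - V((-2 - 23)*((-9)**2 - 9), -201) = -3*18*(-27) - 1*(-201) = -54*(-27) + 201 = 1458 + 201 = 1659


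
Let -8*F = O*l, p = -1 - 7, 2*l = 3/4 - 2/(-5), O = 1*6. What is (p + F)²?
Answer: 1819801/25600 ≈ 71.086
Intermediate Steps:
O = 6
l = 23/40 (l = (3/4 - 2/(-5))/2 = (3*(¼) - 2*(-⅕))/2 = (¾ + ⅖)/2 = (½)*(23/20) = 23/40 ≈ 0.57500)
p = -8
F = -69/160 (F = -3*23/(4*40) = -⅛*69/20 = -69/160 ≈ -0.43125)
(p + F)² = (-8 - 69/160)² = (-1349/160)² = 1819801/25600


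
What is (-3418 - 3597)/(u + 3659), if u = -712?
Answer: -7015/2947 ≈ -2.3804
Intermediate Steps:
(-3418 - 3597)/(u + 3659) = (-3418 - 3597)/(-712 + 3659) = -7015/2947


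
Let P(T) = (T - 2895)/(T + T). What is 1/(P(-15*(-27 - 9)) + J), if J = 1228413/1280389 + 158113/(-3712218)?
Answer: -57036997113624/72080052479395 ≈ -0.79130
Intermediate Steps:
J = 4357690704077/4753083092802 (J = 1228413*(1/1280389) + 158113*(-1/3712218) = 1228413/1280389 - 158113/3712218 = 4357690704077/4753083092802 ≈ 0.91681)
P(T) = (-2895 + T)/(2*T) (P(T) = (-2895 + T)/((2*T)) = (-2895 + T)*(1/(2*T)) = (-2895 + T)/(2*T))
1/(P(-15*(-27 - 9)) + J) = 1/((-2895 - 15*(-27 - 9))/(2*((-15*(-27 - 9)))) + 4357690704077/4753083092802) = 1/((-2895 - 15*(-36))/(2*((-15*(-36)))) + 4357690704077/4753083092802) = 1/((1/2)*(-2895 + 540)/540 + 4357690704077/4753083092802) = 1/((1/2)*(1/540)*(-2355) + 4357690704077/4753083092802) = 1/(-157/72 + 4357690704077/4753083092802) = 1/(-72080052479395/57036997113624) = -57036997113624/72080052479395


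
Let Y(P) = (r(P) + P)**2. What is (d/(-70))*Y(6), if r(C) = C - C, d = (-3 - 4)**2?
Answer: -126/5 ≈ -25.200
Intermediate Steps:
d = 49 (d = (-7)**2 = 49)
r(C) = 0
Y(P) = P**2 (Y(P) = (0 + P)**2 = P**2)
(d/(-70))*Y(6) = (49/(-70))*6**2 = -1/70*49*36 = -7/10*36 = -126/5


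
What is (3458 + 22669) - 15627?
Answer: 10500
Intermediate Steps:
(3458 + 22669) - 15627 = 26127 - 15627 = 10500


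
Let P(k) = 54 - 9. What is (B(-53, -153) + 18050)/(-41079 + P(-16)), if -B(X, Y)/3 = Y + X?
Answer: -9334/20517 ≈ -0.45494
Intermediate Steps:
P(k) = 45
B(X, Y) = -3*X - 3*Y (B(X, Y) = -3*(Y + X) = -3*(X + Y) = -3*X - 3*Y)
(B(-53, -153) + 18050)/(-41079 + P(-16)) = ((-3*(-53) - 3*(-153)) + 18050)/(-41079 + 45) = ((159 + 459) + 18050)/(-41034) = (618 + 18050)*(-1/41034) = 18668*(-1/41034) = -9334/20517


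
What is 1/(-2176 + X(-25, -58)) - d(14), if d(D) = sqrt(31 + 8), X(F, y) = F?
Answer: -1/2201 - sqrt(39) ≈ -6.2455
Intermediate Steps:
d(D) = sqrt(39)
1/(-2176 + X(-25, -58)) - d(14) = 1/(-2176 - 25) - sqrt(39) = 1/(-2201) - sqrt(39) = -1/2201 - sqrt(39)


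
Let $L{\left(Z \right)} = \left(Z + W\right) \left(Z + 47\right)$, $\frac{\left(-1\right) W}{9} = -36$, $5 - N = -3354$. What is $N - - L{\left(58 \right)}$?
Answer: $43469$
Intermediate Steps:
$N = 3359$ ($N = 5 - -3354 = 5 + 3354 = 3359$)
$W = 324$ ($W = \left(-9\right) \left(-36\right) = 324$)
$L{\left(Z \right)} = \left(47 + Z\right) \left(324 + Z\right)$ ($L{\left(Z \right)} = \left(Z + 324\right) \left(Z + 47\right) = \left(324 + Z\right) \left(47 + Z\right) = \left(47 + Z\right) \left(324 + Z\right)$)
$N - - L{\left(58 \right)} = 3359 - - (15228 + 58^{2} + 371 \cdot 58) = 3359 - - (15228 + 3364 + 21518) = 3359 - \left(-1\right) 40110 = 3359 - -40110 = 3359 + 40110 = 43469$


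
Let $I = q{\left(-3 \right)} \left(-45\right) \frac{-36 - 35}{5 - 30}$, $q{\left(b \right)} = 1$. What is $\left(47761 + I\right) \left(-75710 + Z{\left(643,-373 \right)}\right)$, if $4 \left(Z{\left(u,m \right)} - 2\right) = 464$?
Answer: $- \frac{18003444272}{5} \approx -3.6007 \cdot 10^{9}$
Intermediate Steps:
$Z{\left(u,m \right)} = 118$ ($Z{\left(u,m \right)} = 2 + \frac{1}{4} \cdot 464 = 2 + 116 = 118$)
$I = - \frac{639}{5}$ ($I = 1 \left(-45\right) \frac{-36 - 35}{5 - 30} = - 45 \left(- \frac{71}{-25}\right) = - 45 \left(\left(-71\right) \left(- \frac{1}{25}\right)\right) = \left(-45\right) \frac{71}{25} = - \frac{639}{5} \approx -127.8$)
$\left(47761 + I\right) \left(-75710 + Z{\left(643,-373 \right)}\right) = \left(47761 - \frac{639}{5}\right) \left(-75710 + 118\right) = \frac{238166}{5} \left(-75592\right) = - \frac{18003444272}{5}$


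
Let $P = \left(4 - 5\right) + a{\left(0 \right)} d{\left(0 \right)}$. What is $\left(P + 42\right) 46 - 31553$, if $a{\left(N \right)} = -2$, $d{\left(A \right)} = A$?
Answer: $-29667$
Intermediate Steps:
$P = -1$ ($P = \left(4 - 5\right) - 0 = \left(4 - 5\right) + 0 = -1 + 0 = -1$)
$\left(P + 42\right) 46 - 31553 = \left(-1 + 42\right) 46 - 31553 = 41 \cdot 46 - 31553 = 1886 - 31553 = -29667$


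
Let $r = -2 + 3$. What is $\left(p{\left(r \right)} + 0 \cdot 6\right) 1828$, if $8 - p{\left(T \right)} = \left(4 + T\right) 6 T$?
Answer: $-40216$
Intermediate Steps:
$r = 1$
$p{\left(T \right)} = 8 - 6 T \left(4 + T\right)$ ($p{\left(T \right)} = 8 - \left(4 + T\right) 6 T = 8 - 6 T \left(4 + T\right)$)
$\left(p{\left(r \right)} + 0 \cdot 6\right) 1828 = \left(\left(8 - 24 - 6 \cdot 1^{2}\right) + 0 \cdot 6\right) 1828 = \left(\left(8 - 24 - 6\right) + 0\right) 1828 = \left(-22 + 0\right) 1828 = \left(-22\right) 1828 = -40216$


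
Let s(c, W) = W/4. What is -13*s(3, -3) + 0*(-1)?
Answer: 39/4 ≈ 9.7500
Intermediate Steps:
s(c, W) = W/4 (s(c, W) = W*(1/4) = W/4)
-13*s(3, -3) + 0*(-1) = -13*(-3)/4 + 0*(-1) = -13*(-3/4) + 0 = 39/4 + 0 = 39/4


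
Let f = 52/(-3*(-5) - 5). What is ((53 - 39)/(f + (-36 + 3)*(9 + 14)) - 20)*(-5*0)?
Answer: 0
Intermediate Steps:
f = 26/5 (f = 52/(15 - 5) = 52/10 = 52*(⅒) = 26/5 ≈ 5.2000)
((53 - 39)/(f + (-36 + 3)*(9 + 14)) - 20)*(-5*0) = ((53 - 39)/(26/5 + (-36 + 3)*(9 + 14)) - 20)*(-5*0) = (14/(26/5 - 33*23) - 20)*0 = (14/(26/5 - 759) - 20)*0 = (14/(-3769/5) - 20)*0 = (14*(-5/3769) - 20)*0 = (-70/3769 - 20)*0 = -75450/3769*0 = 0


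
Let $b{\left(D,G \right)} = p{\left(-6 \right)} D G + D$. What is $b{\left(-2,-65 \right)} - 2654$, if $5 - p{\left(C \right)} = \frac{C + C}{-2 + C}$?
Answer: $-2201$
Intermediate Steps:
$p{\left(C \right)} = 5 - \frac{2 C}{-2 + C}$ ($p{\left(C \right)} = 5 - \frac{C + C}{-2 + C} = 5 - \frac{2 C}{-2 + C}$)
$b{\left(D,G \right)} = D + \frac{7 D G}{2}$ ($b{\left(D,G \right)} = \frac{-10 + 3 \left(-6\right)}{-2 - 6} D G + D = \frac{-10 - 18}{-8} D G + D = \left(- \frac{1}{8}\right) \left(-28\right) D G + D = \frac{7 D}{2} G + D = \frac{7 D G}{2} + D = D + \frac{7 D G}{2}$)
$b{\left(-2,-65 \right)} - 2654 = \frac{1}{2} \left(-2\right) \left(2 + 7 \left(-65\right)\right) - 2654 = \frac{1}{2} \left(-2\right) \left(2 - 455\right) - 2654 = \frac{1}{2} \left(-2\right) \left(-453\right) - 2654 = 453 - 2654 = -2201$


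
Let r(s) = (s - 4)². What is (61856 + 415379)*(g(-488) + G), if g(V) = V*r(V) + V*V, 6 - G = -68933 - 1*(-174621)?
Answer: -56311234060950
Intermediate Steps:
G = -105682 (G = 6 - (-68933 - 1*(-174621)) = 6 - (-68933 + 174621) = 6 - 1*105688 = 6 - 105688 = -105682)
r(s) = (-4 + s)²
g(V) = V² + V*(-4 + V)² (g(V) = V*(-4 + V)² + V*V = V*(-4 + V)² + V² = V² + V*(-4 + V)²)
(61856 + 415379)*(g(-488) + G) = (61856 + 415379)*(-488*(-488 + (-4 - 488)²) - 105682) = 477235*(-488*(-488 + (-492)²) - 105682) = 477235*(-488*(-488 + 242064) - 105682) = 477235*(-488*241576 - 105682) = 477235*(-117889088 - 105682) = 477235*(-117994770) = -56311234060950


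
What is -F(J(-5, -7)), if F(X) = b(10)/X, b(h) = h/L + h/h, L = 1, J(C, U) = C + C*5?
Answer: 11/30 ≈ 0.36667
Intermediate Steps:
J(C, U) = 6*C (J(C, U) = C + 5*C = 6*C)
b(h) = 1 + h (b(h) = h/1 + h/h = h*1 + 1 = h + 1 = 1 + h)
F(X) = 11/X (F(X) = (1 + 10)/X = 11/X)
-F(J(-5, -7)) = -11/(6*(-5)) = -11/(-30) = -11*(-1)/30 = -1*(-11/30) = 11/30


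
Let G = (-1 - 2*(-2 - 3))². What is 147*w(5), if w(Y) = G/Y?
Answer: 11907/5 ≈ 2381.4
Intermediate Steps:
G = 81 (G = (-1 - 2*(-5))² = (-1 + 10)² = 9² = 81)
w(Y) = 81/Y
147*w(5) = 147*(81/5) = 11907/5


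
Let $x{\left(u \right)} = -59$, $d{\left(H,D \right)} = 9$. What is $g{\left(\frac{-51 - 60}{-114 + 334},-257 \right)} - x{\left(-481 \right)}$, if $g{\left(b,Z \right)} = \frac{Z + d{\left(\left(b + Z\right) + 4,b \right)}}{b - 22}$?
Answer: $\frac{346669}{4951} \approx 70.02$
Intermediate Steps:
$g{\left(b,Z \right)} = \frac{9 + Z}{-22 + b}$ ($g{\left(b,Z \right)} = \frac{Z + 9}{b - 22} = \frac{9 + Z}{-22 + b}$)
$g{\left(\frac{-51 - 60}{-114 + 334},-257 \right)} - x{\left(-481 \right)} = \frac{9 - 257}{-22 + \frac{-51 - 60}{-114 + 334}} - -59 = \frac{1}{-22 - \frac{111}{220}} \left(-248\right) + 59 = \frac{1}{- \frac{4951}{220}} \left(-248\right) + 59 = \left(- \frac{220}{4951}\right) \left(-248\right) + 59 = \frac{54560}{4951} + 59 = \frac{346669}{4951}$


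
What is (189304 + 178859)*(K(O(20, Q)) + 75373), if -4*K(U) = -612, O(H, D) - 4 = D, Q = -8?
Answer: 27805878738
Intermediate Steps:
O(H, D) = 4 + D
K(U) = 153 (K(U) = -1/4*(-612) = 153)
(189304 + 178859)*(K(O(20, Q)) + 75373) = (189304 + 178859)*(153 + 75373) = 368163*75526 = 27805878738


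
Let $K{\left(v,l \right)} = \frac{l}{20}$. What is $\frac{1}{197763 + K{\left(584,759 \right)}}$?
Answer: $\frac{20}{3956019} \approx 5.0556 \cdot 10^{-6}$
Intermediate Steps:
$K{\left(v,l \right)} = \frac{l}{20}$ ($K{\left(v,l \right)} = l \frac{1}{20} = \frac{l}{20}$)
$\frac{1}{197763 + K{\left(584,759 \right)}} = \frac{1}{197763 + \frac{1}{20} \cdot 759} = \frac{1}{197763 + \frac{759}{20}} = \frac{1}{\frac{3956019}{20}} = \frac{20}{3956019}$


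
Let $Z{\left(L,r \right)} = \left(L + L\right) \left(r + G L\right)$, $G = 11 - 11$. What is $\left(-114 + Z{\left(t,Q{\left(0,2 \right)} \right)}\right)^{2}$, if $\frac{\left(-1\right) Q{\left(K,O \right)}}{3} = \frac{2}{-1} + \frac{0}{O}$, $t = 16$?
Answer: $6084$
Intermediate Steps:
$G = 0$
$Q{\left(K,O \right)} = 6$ ($Q{\left(K,O \right)} = - 3 \left(\frac{2}{-1} + \frac{0}{O}\right) = - 3 \left(2 \left(-1\right) + 0\right) = - 3 \left(-2 + 0\right) = \left(-3\right) \left(-2\right) = 6$)
$Z{\left(L,r \right)} = 2 L r$ ($Z{\left(L,r \right)} = \left(L + L\right) \left(r + 0 L\right) = 2 L \left(r + 0\right) = 2 L r$)
$\left(-114 + Z{\left(t,Q{\left(0,2 \right)} \right)}\right)^{2} = \left(-114 + 2 \cdot 16 \cdot 6\right)^{2} = \left(-114 + 192\right)^{2} = 78^{2} = 6084$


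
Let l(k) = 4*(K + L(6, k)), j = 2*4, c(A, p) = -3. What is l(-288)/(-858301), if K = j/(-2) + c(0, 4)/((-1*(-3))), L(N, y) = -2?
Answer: 28/858301 ≈ 3.2623e-5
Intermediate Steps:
j = 8
K = -5 (K = 8/(-2) - 3/((-1*(-3))) = 8*(-½) - 3/3 = -4 - 3*⅓ = -4 - 1 = -5)
l(k) = -28 (l(k) = 4*(-5 - 2) = 4*(-7) = -28)
l(-288)/(-858301) = -28/(-858301) = -28*(-1/858301) = 28/858301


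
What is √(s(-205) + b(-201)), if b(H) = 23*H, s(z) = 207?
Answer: 8*I*√69 ≈ 66.453*I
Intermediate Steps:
√(s(-205) + b(-201)) = √(207 + 23*(-201)) = √(207 - 4623) = √(-4416) = 8*I*√69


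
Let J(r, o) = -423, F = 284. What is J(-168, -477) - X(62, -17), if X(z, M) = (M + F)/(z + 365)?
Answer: -180888/427 ≈ -423.63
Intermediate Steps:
X(z, M) = (284 + M)/(365 + z) (X(z, M) = (M + 284)/(z + 365) = (284 + M)/(365 + z))
J(-168, -477) - X(62, -17) = -423 - (284 - 17)/(365 + 62) = -423 - 267/427 = -180888/427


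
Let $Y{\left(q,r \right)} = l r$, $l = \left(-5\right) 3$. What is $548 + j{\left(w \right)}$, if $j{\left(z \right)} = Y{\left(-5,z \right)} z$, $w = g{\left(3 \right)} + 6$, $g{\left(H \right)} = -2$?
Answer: $308$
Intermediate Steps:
$l = -15$
$Y{\left(q,r \right)} = - 15 r$
$w = 4$ ($w = -2 + 6 = 4$)
$j{\left(z \right)} = - 15 z^{2}$ ($j{\left(z \right)} = - 15 z z = - 15 z^{2}$)
$548 + j{\left(w \right)} = 548 - 15 \cdot 4^{2} = 548 - 240 = 308$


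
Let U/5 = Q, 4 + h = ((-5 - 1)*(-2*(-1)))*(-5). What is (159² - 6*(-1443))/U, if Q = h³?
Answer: 33939/878080 ≈ 0.038651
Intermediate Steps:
h = 56 (h = -4 + ((-5 - 1)*(-2*(-1)))*(-5) = -4 - 6*2*(-5) = -4 - 12*(-5) = -4 + 60 = 56)
Q = 175616 (Q = 56³ = 175616)
U = 878080 (U = 5*175616 = 878080)
(159² - 6*(-1443))/U = (159² - 6*(-1443))/878080 = (25281 + 8658)*(1/878080) = 33939*(1/878080) = 33939/878080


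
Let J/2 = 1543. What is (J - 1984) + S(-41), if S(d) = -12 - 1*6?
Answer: 1084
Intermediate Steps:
J = 3086 (J = 2*1543 = 3086)
S(d) = -18 (S(d) = -12 - 6 = -18)
(J - 1984) + S(-41) = (3086 - 1984) - 18 = 1102 - 18 = 1084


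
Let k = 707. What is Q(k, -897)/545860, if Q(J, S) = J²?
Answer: 10201/11140 ≈ 0.91571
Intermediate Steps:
Q(k, -897)/545860 = 707²/545860 = 499849*(1/545860) = 10201/11140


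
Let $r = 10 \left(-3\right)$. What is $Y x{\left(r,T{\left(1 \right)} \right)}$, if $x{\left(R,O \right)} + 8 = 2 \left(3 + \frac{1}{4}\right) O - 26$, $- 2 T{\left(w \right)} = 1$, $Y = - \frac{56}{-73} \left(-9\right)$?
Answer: $\frac{18774}{73} \approx 257.18$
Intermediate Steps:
$r = -30$
$Y = - \frac{504}{73}$ ($Y = \left(-56\right) \left(- \frac{1}{73}\right) \left(-9\right) = \frac{56}{73} \left(-9\right) = - \frac{504}{73} \approx -6.9041$)
$T{\left(w \right)} = - \frac{1}{2}$ ($T{\left(w \right)} = \left(- \frac{1}{2}\right) 1 = - \frac{1}{2}$)
$x{\left(R,O \right)} = -34 + \frac{13 O}{2}$ ($x{\left(R,O \right)} = -8 + \left(2 \left(3 + \frac{1}{4}\right) O - 26\right) = -8 + \left(2 \cdot \frac{13}{4} O - 26\right) = -8 + \left(\frac{13 O}{2} - 26\right) = -8 + \left(-26 + \frac{13 O}{2}\right) = -34 + \frac{13 O}{2}$)
$Y x{\left(r,T{\left(1 \right)} \right)} = - \frac{504 \left(-34 + \frac{13}{2} \left(- \frac{1}{2}\right)\right)}{73} = - \frac{504 \left(-34 - \frac{13}{4}\right)}{73} = \left(- \frac{504}{73}\right) \left(- \frac{149}{4}\right) = \frac{18774}{73}$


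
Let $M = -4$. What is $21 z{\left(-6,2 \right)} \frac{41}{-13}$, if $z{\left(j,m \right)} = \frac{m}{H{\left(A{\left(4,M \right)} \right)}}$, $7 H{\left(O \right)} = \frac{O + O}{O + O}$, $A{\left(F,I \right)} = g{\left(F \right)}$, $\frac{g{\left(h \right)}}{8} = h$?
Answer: $- \frac{12054}{13} \approx -927.23$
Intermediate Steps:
$g{\left(h \right)} = 8 h$
$A{\left(F,I \right)} = 8 F$
$H{\left(O \right)} = \frac{1}{7}$ ($H{\left(O \right)} = \frac{\left(O + O\right) \frac{1}{O + O}}{7} = \frac{2 O \frac{1}{2 O}}{7} = \frac{1}{7} \cdot 1 = \frac{1}{7}$)
$z{\left(j,m \right)} = 7 m$ ($z{\left(j,m \right)} = m \frac{1}{\frac{1}{7}} = m 7 = 7 m$)
$21 z{\left(-6,2 \right)} \frac{41}{-13} = 21 \cdot 7 \cdot 2 \frac{41}{-13} = 21 \cdot 14 \cdot 41 \left(- \frac{1}{13}\right) = 294 \left(- \frac{41}{13}\right) = - \frac{12054}{13}$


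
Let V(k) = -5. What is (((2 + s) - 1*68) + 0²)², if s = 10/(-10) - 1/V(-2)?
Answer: 111556/25 ≈ 4462.2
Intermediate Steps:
s = -⅘ (s = 10/(-10) - 1/(-5) = 10*(-⅒) - 1*(-⅕) = -1 + ⅕ = -⅘ ≈ -0.80000)
(((2 + s) - 1*68) + 0²)² = (((2 - ⅘) - 1*68) + 0²)² = ((6/5 - 68) + 0)² = (-334/5 + 0)² = (-334/5)² = 111556/25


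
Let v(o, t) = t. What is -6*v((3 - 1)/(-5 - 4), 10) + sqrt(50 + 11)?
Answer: -60 + sqrt(61) ≈ -52.190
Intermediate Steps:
-6*v((3 - 1)/(-5 - 4), 10) + sqrt(50 + 11) = -6*10 + sqrt(50 + 11) = -60 + sqrt(61)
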